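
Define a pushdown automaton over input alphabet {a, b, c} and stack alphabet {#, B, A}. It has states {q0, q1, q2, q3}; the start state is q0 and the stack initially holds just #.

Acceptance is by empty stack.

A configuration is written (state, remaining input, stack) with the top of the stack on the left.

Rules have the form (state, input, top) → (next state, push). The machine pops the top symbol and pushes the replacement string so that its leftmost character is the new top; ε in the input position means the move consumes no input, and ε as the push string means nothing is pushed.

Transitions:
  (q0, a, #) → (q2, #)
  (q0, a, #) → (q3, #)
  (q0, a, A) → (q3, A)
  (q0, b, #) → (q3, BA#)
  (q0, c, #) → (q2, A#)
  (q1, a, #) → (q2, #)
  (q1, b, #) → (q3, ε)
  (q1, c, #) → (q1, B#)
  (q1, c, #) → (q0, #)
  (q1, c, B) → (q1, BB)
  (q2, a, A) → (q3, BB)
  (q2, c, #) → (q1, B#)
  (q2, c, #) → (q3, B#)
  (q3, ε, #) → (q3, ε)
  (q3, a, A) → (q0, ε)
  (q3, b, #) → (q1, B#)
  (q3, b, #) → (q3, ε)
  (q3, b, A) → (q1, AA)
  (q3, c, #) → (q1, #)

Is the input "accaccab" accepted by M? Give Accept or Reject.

Accept

One accepting computation: (q0, accaccab, #) ⊢ (q3, ccaccab, #) ⊢ (q1, caccab, #) ⊢ (q0, accab, #) ⊢ (q3, ccab, #) ⊢ (q1, cab, #) ⊢ (q0, ab, #) ⊢ (q3, b, #) ⊢ (q3, ε, ε)
All input consumed and the stack is empty.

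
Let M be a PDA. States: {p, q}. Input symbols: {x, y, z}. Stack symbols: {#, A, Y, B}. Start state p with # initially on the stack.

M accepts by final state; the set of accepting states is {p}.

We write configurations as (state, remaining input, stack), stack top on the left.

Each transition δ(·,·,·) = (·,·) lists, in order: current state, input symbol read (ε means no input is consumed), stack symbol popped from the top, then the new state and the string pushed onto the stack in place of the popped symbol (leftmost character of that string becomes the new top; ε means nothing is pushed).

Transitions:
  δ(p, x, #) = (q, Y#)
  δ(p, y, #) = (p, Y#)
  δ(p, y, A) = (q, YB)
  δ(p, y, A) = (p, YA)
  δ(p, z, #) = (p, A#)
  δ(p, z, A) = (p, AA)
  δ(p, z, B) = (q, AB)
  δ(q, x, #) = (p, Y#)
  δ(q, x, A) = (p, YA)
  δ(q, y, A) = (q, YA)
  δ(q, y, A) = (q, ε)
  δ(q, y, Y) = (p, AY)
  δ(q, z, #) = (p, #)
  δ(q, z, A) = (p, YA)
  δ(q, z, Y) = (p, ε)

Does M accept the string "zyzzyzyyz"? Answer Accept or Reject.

Accept

One accepting computation: (p, zyzzyzyyz, #) ⊢ (p, yzzyzyyz, A#) ⊢ (q, zzyzyyz, YB#) ⊢ (p, zyzyyz, B#) ⊢ (q, yzyyz, AB#) ⊢ (q, zyyz, YAB#) ⊢ (p, yyz, AB#) ⊢ (q, yz, YBB#) ⊢ (p, z, AYBB#) ⊢ (p, ε, AAYBB#)
All input consumed and state p ∈ F.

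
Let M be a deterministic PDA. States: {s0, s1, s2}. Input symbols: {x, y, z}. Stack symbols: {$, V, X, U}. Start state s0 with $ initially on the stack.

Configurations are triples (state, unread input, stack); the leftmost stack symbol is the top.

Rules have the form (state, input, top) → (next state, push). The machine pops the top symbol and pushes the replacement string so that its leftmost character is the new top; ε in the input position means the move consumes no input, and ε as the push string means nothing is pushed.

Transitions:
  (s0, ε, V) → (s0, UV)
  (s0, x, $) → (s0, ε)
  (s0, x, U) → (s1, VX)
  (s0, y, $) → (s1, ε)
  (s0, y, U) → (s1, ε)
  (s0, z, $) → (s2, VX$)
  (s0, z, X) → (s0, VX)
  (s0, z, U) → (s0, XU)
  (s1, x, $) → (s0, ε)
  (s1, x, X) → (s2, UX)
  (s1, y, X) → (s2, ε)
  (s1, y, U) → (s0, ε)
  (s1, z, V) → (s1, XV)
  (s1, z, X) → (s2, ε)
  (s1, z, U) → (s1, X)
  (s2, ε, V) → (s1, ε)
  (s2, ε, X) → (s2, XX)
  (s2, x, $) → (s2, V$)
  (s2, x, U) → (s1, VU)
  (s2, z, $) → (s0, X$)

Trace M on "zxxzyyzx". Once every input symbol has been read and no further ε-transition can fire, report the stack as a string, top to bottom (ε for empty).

(s0, zxxzyyzx, $) ⊢ (s2, xxzyyzx, VX$) ⊢ (s1, xxzyyzx, X$) ⊢ (s2, xzyyzx, UX$) ⊢ (s1, zyyzx, VUX$) ⊢ (s1, yyzx, XVUX$) ⊢ (s2, yzx, VUX$) ⊢ (s1, yzx, UX$) ⊢ (s0, zx, X$) ⊢ (s0, x, VX$) ⊢ (s0, x, UVX$) ⊢ (s1, ε, VXVX$)
All input consumed in state s1 with stack VXVX$.

VXVX$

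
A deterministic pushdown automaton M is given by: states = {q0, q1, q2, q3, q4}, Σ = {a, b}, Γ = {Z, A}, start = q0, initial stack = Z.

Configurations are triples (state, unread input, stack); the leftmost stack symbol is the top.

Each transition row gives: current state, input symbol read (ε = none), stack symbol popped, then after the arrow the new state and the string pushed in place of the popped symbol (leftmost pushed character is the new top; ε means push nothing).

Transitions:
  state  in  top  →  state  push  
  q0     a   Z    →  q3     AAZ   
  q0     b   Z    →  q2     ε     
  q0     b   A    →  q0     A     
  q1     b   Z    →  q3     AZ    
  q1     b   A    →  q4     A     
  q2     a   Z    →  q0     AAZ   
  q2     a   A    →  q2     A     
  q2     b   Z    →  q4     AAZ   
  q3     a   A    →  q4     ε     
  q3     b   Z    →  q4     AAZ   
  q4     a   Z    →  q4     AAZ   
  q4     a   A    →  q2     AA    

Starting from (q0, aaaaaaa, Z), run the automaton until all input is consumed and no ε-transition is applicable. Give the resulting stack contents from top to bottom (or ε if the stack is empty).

AAZ

(q0, aaaaaaa, Z) ⊢ (q3, aaaaaa, AAZ) ⊢ (q4, aaaaa, AZ) ⊢ (q2, aaaa, AAZ) ⊢ (q2, aaa, AAZ) ⊢ (q2, aa, AAZ) ⊢ (q2, a, AAZ) ⊢ (q2, ε, AAZ)
All input consumed in state q2 with stack AAZ.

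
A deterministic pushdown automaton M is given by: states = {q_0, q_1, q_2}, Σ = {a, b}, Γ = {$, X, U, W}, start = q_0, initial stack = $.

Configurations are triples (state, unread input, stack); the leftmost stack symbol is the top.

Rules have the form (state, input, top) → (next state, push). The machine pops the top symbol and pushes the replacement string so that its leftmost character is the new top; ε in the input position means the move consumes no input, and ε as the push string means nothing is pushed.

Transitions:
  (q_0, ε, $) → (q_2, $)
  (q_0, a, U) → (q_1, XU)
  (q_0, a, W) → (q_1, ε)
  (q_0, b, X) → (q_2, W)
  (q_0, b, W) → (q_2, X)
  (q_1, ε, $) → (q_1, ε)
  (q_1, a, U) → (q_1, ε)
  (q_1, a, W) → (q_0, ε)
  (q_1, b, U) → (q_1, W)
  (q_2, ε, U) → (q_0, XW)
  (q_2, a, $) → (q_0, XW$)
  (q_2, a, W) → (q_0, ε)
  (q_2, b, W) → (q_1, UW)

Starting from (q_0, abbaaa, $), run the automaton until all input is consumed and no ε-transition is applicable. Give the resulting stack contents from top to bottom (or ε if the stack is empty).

(q_0, abbaaa, $)
  ε-move, top $: go to q_2, push $ → (q_2, abbaaa, $)
  read a, top $: go to q_0, push XW$ → (q_0, bbaaa, XW$)
  read b, top X: go to q_2, push W → (q_2, baaa, WW$)
  read b, top W: go to q_1, push UW → (q_1, aaa, UWW$)
  read a, top U: go to q_1, push ε → (q_1, aa, WW$)
  read a, top W: go to q_0, push ε → (q_0, a, W$)
  read a, top W: go to q_1, push ε → (q_1, ε, $)
  ε-move, top $: go to q_1, push ε → (q_1, ε, ε)
All input consumed in state q_1 with stack ε.

ε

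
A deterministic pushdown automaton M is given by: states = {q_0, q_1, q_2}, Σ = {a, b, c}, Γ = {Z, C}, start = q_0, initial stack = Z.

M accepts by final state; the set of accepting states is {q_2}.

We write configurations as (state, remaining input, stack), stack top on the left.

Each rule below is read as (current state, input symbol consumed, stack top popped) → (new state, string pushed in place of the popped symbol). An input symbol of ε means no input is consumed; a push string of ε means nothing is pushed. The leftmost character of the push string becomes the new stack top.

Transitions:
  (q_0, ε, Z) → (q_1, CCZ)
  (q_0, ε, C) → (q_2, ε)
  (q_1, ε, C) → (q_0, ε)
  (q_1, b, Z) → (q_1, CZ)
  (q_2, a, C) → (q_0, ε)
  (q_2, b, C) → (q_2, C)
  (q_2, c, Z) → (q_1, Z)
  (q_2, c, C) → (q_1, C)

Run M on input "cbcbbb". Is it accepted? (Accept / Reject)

(q_0, cbcbbb, Z)
  ε-move, top Z: go to q_1, push CCZ → (q_1, cbcbbb, CCZ)
  ε-move, top C: go to q_0, push ε → (q_0, cbcbbb, CZ)
  ε-move, top C: go to q_2, push ε → (q_2, cbcbbb, Z)
  read c, top Z: go to q_1, push Z → (q_1, bcbbb, Z)
  read b, top Z: go to q_1, push CZ → (q_1, cbbb, CZ)
  ε-move, top C: go to q_0, push ε → (q_0, cbbb, Z)
  ε-move, top Z: go to q_1, push CCZ → (q_1, cbbb, CCZ)
  ε-move, top C: go to q_0, push ε → (q_0, cbbb, CZ)
  ε-move, top C: go to q_2, push ε → (q_2, cbbb, Z)
  read c, top Z: go to q_1, push Z → (q_1, bbb, Z)
  read b, top Z: go to q_1, push CZ → (q_1, bb, CZ)
  ε-move, top C: go to q_0, push ε → (q_0, bb, Z)
  ε-move, top Z: go to q_1, push CCZ → (q_1, bb, CCZ)
  ε-move, top C: go to q_0, push ε → (q_0, bb, CZ)
  ε-move, top C: go to q_2, push ε → (q_2, bb, Z)
No transition applies at (q_2, bb, Z); input not fully consumed.

Reject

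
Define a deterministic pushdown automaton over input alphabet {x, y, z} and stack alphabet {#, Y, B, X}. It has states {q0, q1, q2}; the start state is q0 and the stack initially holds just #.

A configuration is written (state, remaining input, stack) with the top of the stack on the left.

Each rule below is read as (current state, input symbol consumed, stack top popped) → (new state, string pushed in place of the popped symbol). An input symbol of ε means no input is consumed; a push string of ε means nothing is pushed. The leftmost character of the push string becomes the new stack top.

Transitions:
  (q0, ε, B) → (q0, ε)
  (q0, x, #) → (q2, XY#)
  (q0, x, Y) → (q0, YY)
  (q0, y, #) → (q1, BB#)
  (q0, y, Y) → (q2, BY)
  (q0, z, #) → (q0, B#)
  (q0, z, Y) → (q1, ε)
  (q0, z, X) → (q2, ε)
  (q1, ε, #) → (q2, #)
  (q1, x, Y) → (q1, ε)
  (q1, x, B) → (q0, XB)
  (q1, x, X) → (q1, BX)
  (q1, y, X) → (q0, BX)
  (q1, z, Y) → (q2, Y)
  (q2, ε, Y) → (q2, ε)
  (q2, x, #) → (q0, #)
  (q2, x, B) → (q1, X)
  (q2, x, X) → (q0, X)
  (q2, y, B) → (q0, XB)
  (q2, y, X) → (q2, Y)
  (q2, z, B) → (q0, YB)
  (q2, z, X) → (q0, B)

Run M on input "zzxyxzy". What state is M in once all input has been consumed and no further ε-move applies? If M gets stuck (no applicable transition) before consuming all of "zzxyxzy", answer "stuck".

q1

(q0, zzxyxzy, #) ⊢ (q0, zxyxzy, B#) ⊢ (q0, zxyxzy, #) ⊢ (q0, xyxzy, B#) ⊢ (q0, xyxzy, #) ⊢ (q2, yxzy, XY#) ⊢ (q2, xzy, YY#) ⊢ (q2, xzy, Y#) ⊢ (q2, xzy, #) ⊢ (q0, zy, #) ⊢ (q0, y, B#) ⊢ (q0, y, #) ⊢ (q1, ε, BB#)
All input consumed; M is in state q1.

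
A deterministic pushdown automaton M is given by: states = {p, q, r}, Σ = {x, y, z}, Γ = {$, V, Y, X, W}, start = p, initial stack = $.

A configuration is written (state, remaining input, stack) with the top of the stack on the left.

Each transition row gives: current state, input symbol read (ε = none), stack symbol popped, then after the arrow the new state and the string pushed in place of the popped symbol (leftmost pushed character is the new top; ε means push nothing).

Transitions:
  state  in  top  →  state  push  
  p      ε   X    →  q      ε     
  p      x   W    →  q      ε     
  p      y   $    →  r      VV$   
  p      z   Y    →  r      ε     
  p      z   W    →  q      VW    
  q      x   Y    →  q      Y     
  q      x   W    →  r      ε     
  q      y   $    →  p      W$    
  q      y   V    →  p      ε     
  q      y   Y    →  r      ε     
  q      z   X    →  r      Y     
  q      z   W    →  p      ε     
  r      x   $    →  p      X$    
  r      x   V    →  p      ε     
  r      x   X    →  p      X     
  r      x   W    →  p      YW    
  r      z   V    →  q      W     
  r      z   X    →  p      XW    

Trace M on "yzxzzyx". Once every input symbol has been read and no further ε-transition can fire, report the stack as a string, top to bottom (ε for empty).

V$

(p, yzxzzyx, $)
  read y, top $: go to r, push VV$ → (r, zxzzyx, VV$)
  read z, top V: go to q, push W → (q, xzzyx, WV$)
  read x, top W: go to r, push ε → (r, zzyx, V$)
  read z, top V: go to q, push W → (q, zyx, W$)
  read z, top W: go to p, push ε → (p, yx, $)
  read y, top $: go to r, push VV$ → (r, x, VV$)
  read x, top V: go to p, push ε → (p, ε, V$)
All input consumed in state p with stack V$.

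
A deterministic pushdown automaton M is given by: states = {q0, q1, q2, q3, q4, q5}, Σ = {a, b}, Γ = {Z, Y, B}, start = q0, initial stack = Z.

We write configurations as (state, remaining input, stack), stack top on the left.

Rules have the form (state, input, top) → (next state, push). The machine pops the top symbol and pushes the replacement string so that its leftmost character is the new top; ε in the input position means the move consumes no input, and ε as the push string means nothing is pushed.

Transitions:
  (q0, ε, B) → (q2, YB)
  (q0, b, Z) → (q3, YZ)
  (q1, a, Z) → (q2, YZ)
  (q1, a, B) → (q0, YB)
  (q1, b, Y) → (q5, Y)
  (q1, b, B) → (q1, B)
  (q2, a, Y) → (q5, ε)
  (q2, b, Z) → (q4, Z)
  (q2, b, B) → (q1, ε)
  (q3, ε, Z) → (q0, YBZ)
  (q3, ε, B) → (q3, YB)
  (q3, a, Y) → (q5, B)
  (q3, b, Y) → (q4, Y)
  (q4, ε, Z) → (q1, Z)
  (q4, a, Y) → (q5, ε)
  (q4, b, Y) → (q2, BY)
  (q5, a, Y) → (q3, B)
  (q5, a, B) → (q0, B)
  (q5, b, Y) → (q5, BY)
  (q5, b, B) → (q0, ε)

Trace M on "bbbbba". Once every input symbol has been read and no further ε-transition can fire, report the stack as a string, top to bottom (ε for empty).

(q0, bbbbba, Z) ⊢ (q3, bbbba, YZ) ⊢ (q4, bbba, YZ) ⊢ (q2, bba, BYZ) ⊢ (q1, ba, YZ) ⊢ (q5, a, YZ) ⊢ (q3, ε, BZ) ⊢ (q3, ε, YBZ)
All input consumed in state q3 with stack YBZ.

YBZ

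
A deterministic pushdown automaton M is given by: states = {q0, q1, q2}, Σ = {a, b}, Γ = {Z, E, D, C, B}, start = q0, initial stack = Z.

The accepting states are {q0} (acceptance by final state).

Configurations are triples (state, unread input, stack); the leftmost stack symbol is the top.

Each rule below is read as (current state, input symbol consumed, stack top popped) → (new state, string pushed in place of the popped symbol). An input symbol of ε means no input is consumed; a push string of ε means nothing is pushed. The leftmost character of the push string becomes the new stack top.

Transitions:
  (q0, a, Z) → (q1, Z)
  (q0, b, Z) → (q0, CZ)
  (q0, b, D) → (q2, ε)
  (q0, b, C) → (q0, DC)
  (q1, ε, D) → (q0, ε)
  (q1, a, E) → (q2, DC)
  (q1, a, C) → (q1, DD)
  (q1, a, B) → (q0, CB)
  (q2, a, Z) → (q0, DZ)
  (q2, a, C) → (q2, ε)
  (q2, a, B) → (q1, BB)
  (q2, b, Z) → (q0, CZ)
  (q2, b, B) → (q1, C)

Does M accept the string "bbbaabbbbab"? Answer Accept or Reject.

Accept

(q0, bbbaabbbbab, Z) ⊢ (q0, bbaabbbbab, CZ) ⊢ (q0, baabbbbab, DCZ) ⊢ (q2, aabbbbab, CZ) ⊢ (q2, abbbbab, Z) ⊢ (q0, bbbbab, DZ) ⊢ (q2, bbbab, Z) ⊢ (q0, bbab, CZ) ⊢ (q0, bab, DCZ) ⊢ (q2, ab, CZ) ⊢ (q2, b, Z) ⊢ (q0, ε, CZ)
All input consumed; state q0 ∈ F.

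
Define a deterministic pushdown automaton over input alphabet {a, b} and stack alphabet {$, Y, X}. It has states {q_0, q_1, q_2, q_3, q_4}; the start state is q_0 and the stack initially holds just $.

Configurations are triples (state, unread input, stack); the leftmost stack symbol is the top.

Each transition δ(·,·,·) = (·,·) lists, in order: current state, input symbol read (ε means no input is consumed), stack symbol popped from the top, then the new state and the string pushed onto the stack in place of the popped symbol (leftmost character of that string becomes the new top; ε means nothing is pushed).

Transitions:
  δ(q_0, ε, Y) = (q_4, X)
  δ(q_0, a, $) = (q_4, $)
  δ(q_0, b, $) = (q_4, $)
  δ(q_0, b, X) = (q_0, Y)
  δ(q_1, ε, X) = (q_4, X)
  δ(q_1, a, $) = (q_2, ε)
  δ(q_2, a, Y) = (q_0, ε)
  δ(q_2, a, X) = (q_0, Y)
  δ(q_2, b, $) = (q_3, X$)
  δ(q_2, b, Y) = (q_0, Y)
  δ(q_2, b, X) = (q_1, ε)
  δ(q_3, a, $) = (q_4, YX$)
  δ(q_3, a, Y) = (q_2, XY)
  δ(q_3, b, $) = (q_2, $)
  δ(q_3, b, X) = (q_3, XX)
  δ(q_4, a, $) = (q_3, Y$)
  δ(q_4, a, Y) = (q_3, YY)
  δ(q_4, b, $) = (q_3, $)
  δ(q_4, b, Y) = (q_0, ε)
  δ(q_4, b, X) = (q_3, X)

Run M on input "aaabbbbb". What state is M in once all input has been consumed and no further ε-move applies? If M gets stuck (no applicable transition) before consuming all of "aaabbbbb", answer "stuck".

(q_0, aaabbbbb, $) ⊢ (q_4, aabbbbb, $) ⊢ (q_3, abbbbb, Y$) ⊢ (q_2, bbbbb, XY$) ⊢ (q_1, bbbb, Y$)
No transition for (q_1, b, top Y); M blocks with input bbbb remaining.

stuck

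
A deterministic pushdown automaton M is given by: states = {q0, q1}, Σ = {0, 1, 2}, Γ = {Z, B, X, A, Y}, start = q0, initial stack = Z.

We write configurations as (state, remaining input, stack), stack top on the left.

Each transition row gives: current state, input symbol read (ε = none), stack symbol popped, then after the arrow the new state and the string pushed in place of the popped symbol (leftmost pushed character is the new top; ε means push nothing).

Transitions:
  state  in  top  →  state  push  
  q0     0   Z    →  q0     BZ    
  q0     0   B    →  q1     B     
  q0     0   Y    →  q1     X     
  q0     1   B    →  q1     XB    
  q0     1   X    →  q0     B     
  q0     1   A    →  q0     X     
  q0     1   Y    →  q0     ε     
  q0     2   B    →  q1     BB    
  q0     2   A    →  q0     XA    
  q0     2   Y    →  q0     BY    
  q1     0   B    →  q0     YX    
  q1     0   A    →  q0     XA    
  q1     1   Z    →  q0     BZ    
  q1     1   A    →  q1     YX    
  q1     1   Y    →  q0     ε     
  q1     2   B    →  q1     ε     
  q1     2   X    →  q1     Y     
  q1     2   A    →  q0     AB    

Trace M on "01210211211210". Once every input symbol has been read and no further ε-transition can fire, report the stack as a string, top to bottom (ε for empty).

BZ

(q0, 01210211211210, Z)
  read 0, top Z: go to q0, push BZ → (q0, 1210211211210, BZ)
  read 1, top B: go to q1, push XB → (q1, 210211211210, XBZ)
  read 2, top X: go to q1, push Y → (q1, 10211211210, YBZ)
  read 1, top Y: go to q0, push ε → (q0, 0211211210, BZ)
  read 0, top B: go to q1, push B → (q1, 211211210, BZ)
  read 2, top B: go to q1, push ε → (q1, 11211210, Z)
  read 1, top Z: go to q0, push BZ → (q0, 1211210, BZ)
  read 1, top B: go to q1, push XB → (q1, 211210, XBZ)
  read 2, top X: go to q1, push Y → (q1, 11210, YBZ)
  read 1, top Y: go to q0, push ε → (q0, 1210, BZ)
  read 1, top B: go to q1, push XB → (q1, 210, XBZ)
  read 2, top X: go to q1, push Y → (q1, 10, YBZ)
  read 1, top Y: go to q0, push ε → (q0, 0, BZ)
  read 0, top B: go to q1, push B → (q1, ε, BZ)
All input consumed in state q1 with stack BZ.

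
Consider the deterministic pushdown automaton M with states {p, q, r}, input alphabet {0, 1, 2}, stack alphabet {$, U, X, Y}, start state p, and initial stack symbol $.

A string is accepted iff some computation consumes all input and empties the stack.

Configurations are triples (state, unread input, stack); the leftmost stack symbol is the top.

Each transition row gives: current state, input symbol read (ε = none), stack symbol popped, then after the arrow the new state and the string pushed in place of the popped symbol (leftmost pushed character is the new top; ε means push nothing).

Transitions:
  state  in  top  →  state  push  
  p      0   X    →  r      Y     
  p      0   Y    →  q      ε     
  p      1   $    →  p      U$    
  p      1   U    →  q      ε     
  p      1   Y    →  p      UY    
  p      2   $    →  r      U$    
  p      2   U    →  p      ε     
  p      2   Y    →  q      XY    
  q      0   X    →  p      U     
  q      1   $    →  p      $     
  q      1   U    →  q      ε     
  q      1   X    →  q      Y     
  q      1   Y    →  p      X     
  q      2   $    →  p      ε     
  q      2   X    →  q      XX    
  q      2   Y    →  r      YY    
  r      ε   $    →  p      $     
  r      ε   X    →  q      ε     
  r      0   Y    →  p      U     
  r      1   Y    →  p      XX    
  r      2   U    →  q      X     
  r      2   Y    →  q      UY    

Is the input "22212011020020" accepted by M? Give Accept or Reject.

(p, 22212011020020, $)
  read 2, top $: go to r, push U$ → (r, 2212011020020, U$)
  read 2, top U: go to q, push X → (q, 212011020020, X$)
  read 2, top X: go to q, push XX → (q, 12011020020, XX$)
  read 1, top X: go to q, push Y → (q, 2011020020, YX$)
  read 2, top Y: go to r, push YY → (r, 011020020, YYX$)
  read 0, top Y: go to p, push U → (p, 11020020, UYX$)
  read 1, top U: go to q, push ε → (q, 1020020, YX$)
  read 1, top Y: go to p, push X → (p, 020020, XX$)
  read 0, top X: go to r, push Y → (r, 20020, YX$)
  read 2, top Y: go to q, push UY → (q, 0020, UYX$)
No transition applies at (q, 0020, UYX$); input not fully consumed.

Reject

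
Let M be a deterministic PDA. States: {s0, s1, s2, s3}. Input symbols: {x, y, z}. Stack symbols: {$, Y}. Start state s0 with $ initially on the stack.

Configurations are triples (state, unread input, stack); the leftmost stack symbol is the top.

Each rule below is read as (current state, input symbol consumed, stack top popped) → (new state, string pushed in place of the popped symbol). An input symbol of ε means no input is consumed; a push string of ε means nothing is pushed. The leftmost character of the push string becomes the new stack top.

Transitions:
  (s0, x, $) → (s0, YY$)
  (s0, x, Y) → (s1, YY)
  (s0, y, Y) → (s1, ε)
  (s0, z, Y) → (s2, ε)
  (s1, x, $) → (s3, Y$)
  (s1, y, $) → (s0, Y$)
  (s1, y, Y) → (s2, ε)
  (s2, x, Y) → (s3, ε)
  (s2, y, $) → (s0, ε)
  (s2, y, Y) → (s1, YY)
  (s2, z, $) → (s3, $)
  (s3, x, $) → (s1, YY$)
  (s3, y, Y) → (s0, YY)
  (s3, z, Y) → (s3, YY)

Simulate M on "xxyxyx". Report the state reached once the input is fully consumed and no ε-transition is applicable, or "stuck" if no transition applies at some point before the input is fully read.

s1

(s0, xxyxyx, $)
  read x, top $: go to s0, push YY$ → (s0, xyxyx, YY$)
  read x, top Y: go to s1, push YY → (s1, yxyx, YYY$)
  read y, top Y: go to s2, push ε → (s2, xyx, YY$)
  read x, top Y: go to s3, push ε → (s3, yx, Y$)
  read y, top Y: go to s0, push YY → (s0, x, YY$)
  read x, top Y: go to s1, push YY → (s1, ε, YYY$)
All input consumed; M is in state s1.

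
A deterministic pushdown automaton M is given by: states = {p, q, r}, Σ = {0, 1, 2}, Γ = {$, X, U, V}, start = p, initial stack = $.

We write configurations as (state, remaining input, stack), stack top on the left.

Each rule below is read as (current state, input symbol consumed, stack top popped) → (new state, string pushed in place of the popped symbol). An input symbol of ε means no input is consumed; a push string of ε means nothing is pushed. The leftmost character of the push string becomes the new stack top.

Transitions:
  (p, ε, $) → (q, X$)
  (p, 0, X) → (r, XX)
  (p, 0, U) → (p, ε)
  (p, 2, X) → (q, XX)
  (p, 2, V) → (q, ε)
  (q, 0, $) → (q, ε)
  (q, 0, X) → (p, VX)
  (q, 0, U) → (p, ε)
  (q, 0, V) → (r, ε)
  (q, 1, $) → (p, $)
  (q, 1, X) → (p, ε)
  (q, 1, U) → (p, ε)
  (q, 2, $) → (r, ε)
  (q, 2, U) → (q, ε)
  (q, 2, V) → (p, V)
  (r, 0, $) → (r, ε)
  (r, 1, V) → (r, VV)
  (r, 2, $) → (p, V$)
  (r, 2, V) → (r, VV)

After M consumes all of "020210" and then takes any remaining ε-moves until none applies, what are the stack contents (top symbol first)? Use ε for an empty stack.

VX$

(p, 020210, $)
  ε-move, top $: go to q, push X$ → (q, 020210, X$)
  read 0, top X: go to p, push VX → (p, 20210, VX$)
  read 2, top V: go to q, push ε → (q, 0210, X$)
  read 0, top X: go to p, push VX → (p, 210, VX$)
  read 2, top V: go to q, push ε → (q, 10, X$)
  read 1, top X: go to p, push ε → (p, 0, $)
  ε-move, top $: go to q, push X$ → (q, 0, X$)
  read 0, top X: go to p, push VX → (p, ε, VX$)
All input consumed in state p with stack VX$.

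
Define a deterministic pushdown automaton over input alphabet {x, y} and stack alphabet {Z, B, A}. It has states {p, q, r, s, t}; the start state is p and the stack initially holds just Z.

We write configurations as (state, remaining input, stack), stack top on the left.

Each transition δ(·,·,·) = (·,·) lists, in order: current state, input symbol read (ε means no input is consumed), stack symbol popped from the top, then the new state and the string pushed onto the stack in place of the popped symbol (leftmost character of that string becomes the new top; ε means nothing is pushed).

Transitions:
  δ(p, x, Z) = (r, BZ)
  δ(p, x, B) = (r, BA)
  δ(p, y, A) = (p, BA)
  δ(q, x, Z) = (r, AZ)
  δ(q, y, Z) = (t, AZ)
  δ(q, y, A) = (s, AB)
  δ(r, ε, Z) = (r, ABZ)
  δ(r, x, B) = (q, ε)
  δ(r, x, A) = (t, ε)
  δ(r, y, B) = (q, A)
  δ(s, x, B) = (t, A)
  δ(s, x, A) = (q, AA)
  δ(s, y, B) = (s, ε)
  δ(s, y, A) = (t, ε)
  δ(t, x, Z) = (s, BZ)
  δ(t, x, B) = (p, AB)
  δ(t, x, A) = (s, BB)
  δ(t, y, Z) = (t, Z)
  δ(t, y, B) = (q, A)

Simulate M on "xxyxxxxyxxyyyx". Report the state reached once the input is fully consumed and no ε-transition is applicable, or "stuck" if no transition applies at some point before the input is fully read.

(p, xxyxxxxyxxyyyx, Z)
  read x, top Z: go to r, push BZ → (r, xyxxxxyxxyyyx, BZ)
  read x, top B: go to q, push ε → (q, yxxxxyxxyyyx, Z)
  read y, top Z: go to t, push AZ → (t, xxxxyxxyyyx, AZ)
  read x, top A: go to s, push BB → (s, xxxyxxyyyx, BBZ)
  read x, top B: go to t, push A → (t, xxyxxyyyx, ABZ)
  read x, top A: go to s, push BB → (s, xyxxyyyx, BBBZ)
  read x, top B: go to t, push A → (t, yxxyyyx, ABBZ)
No transition for (t, y, top A); M blocks with input yxxyyyx remaining.

stuck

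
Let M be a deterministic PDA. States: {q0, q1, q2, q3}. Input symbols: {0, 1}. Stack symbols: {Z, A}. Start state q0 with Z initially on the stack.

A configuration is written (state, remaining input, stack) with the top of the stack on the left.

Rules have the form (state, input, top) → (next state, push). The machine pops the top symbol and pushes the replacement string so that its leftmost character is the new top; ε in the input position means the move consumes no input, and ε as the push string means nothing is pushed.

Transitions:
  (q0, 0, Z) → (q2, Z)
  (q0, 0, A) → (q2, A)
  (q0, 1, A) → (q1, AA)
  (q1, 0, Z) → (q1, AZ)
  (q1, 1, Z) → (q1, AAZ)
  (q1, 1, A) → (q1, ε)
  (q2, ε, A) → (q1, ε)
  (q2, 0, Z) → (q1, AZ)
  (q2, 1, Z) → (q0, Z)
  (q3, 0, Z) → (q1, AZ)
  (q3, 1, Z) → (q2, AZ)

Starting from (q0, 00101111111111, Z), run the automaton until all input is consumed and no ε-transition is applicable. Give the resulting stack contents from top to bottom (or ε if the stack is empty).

(q0, 00101111111111, Z)
  read 0, top Z: go to q2, push Z → (q2, 0101111111111, Z)
  read 0, top Z: go to q1, push AZ → (q1, 101111111111, AZ)
  read 1, top A: go to q1, push ε → (q1, 01111111111, Z)
  read 0, top Z: go to q1, push AZ → (q1, 1111111111, AZ)
  read 1, top A: go to q1, push ε → (q1, 111111111, Z)
  read 1, top Z: go to q1, push AAZ → (q1, 11111111, AAZ)
  read 1, top A: go to q1, push ε → (q1, 1111111, AZ)
  read 1, top A: go to q1, push ε → (q1, 111111, Z)
  read 1, top Z: go to q1, push AAZ → (q1, 11111, AAZ)
  read 1, top A: go to q1, push ε → (q1, 1111, AZ)
  read 1, top A: go to q1, push ε → (q1, 111, Z)
  read 1, top Z: go to q1, push AAZ → (q1, 11, AAZ)
  read 1, top A: go to q1, push ε → (q1, 1, AZ)
  read 1, top A: go to q1, push ε → (q1, ε, Z)
All input consumed in state q1 with stack Z.

Z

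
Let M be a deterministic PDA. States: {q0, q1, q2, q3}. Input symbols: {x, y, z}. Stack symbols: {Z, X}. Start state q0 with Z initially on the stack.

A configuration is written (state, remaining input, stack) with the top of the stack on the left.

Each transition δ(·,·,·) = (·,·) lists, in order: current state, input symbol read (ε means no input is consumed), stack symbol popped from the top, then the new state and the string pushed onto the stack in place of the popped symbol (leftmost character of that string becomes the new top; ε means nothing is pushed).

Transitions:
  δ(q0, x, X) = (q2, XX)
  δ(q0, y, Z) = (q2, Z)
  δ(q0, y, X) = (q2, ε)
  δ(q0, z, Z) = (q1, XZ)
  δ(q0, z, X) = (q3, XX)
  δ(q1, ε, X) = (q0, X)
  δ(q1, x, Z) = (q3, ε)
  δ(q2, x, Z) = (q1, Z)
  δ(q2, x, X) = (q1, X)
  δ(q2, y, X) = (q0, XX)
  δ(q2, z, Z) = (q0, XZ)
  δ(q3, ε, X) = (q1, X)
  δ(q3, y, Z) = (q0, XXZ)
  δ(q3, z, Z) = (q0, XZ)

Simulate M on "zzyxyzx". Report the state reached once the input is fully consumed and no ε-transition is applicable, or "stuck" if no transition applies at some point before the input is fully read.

q2

(q0, zzyxyzx, Z)
  read z, top Z: go to q1, push XZ → (q1, zyxyzx, XZ)
  ε-move, top X: go to q0, push X → (q0, zyxyzx, XZ)
  read z, top X: go to q3, push XX → (q3, yxyzx, XXZ)
  ε-move, top X: go to q1, push X → (q1, yxyzx, XXZ)
  ε-move, top X: go to q0, push X → (q0, yxyzx, XXZ)
  read y, top X: go to q2, push ε → (q2, xyzx, XZ)
  read x, top X: go to q1, push X → (q1, yzx, XZ)
  ε-move, top X: go to q0, push X → (q0, yzx, XZ)
  read y, top X: go to q2, push ε → (q2, zx, Z)
  read z, top Z: go to q0, push XZ → (q0, x, XZ)
  read x, top X: go to q2, push XX → (q2, ε, XXZ)
All input consumed; M is in state q2.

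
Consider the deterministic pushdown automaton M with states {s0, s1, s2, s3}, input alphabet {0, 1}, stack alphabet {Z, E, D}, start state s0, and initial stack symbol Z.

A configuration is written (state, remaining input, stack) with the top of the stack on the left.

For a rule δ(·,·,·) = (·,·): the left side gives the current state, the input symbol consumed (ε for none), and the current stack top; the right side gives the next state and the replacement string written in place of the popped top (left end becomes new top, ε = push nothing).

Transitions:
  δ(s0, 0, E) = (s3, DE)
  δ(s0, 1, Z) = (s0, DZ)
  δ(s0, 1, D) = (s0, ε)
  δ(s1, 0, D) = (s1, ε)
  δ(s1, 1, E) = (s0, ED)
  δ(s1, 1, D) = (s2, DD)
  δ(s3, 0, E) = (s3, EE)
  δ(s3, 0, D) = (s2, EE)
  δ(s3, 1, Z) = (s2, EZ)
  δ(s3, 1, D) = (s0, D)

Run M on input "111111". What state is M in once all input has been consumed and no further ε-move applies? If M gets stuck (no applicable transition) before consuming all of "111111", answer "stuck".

(s0, 111111, Z) ⊢ (s0, 11111, DZ) ⊢ (s0, 1111, Z) ⊢ (s0, 111, DZ) ⊢ (s0, 11, Z) ⊢ (s0, 1, DZ) ⊢ (s0, ε, Z)
All input consumed; M is in state s0.

s0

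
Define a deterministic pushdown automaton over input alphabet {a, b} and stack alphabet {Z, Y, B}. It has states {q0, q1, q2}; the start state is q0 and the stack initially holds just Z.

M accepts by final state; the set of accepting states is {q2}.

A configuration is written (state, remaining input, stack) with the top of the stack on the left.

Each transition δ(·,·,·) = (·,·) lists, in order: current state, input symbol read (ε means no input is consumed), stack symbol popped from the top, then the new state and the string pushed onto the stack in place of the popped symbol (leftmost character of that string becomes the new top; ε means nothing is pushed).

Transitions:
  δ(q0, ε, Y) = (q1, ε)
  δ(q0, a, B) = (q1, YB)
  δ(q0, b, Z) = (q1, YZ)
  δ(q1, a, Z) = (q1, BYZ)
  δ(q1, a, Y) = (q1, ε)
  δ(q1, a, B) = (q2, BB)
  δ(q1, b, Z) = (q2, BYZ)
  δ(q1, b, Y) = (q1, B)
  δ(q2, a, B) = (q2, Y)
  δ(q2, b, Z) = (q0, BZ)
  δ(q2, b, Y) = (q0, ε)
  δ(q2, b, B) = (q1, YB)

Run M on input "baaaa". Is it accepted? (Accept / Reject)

Accept

(q0, baaaa, Z)
  read b, top Z: go to q1, push YZ → (q1, aaaa, YZ)
  read a, top Y: go to q1, push ε → (q1, aaa, Z)
  read a, top Z: go to q1, push BYZ → (q1, aa, BYZ)
  read a, top B: go to q2, push BB → (q2, a, BBYZ)
  read a, top B: go to q2, push Y → (q2, ε, YBYZ)
All input consumed; state q2 ∈ F.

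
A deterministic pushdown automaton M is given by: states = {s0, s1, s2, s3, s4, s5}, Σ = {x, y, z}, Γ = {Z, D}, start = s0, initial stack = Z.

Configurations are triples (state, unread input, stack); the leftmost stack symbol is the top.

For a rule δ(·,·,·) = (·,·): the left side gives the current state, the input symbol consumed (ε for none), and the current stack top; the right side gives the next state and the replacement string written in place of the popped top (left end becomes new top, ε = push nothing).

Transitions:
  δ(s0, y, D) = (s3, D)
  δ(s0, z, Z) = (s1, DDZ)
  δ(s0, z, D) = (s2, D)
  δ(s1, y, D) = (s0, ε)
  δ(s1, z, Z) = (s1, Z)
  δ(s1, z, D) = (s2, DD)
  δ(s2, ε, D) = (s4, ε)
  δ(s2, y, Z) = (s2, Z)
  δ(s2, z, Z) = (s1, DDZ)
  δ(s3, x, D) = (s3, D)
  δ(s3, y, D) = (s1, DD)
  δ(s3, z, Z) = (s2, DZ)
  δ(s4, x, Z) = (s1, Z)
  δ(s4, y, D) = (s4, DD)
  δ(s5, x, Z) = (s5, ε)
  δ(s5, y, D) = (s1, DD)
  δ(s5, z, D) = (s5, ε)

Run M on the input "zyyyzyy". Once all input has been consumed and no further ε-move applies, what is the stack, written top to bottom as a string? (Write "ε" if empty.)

(s0, zyyyzyy, Z) ⊢ (s1, yyyzyy, DDZ) ⊢ (s0, yyzyy, DZ) ⊢ (s3, yzyy, DZ) ⊢ (s1, zyy, DDZ) ⊢ (s2, yy, DDDZ) ⊢ (s4, yy, DDZ) ⊢ (s4, y, DDDZ) ⊢ (s4, ε, DDDDZ)
All input consumed in state s4 with stack DDDDZ.

DDDDZ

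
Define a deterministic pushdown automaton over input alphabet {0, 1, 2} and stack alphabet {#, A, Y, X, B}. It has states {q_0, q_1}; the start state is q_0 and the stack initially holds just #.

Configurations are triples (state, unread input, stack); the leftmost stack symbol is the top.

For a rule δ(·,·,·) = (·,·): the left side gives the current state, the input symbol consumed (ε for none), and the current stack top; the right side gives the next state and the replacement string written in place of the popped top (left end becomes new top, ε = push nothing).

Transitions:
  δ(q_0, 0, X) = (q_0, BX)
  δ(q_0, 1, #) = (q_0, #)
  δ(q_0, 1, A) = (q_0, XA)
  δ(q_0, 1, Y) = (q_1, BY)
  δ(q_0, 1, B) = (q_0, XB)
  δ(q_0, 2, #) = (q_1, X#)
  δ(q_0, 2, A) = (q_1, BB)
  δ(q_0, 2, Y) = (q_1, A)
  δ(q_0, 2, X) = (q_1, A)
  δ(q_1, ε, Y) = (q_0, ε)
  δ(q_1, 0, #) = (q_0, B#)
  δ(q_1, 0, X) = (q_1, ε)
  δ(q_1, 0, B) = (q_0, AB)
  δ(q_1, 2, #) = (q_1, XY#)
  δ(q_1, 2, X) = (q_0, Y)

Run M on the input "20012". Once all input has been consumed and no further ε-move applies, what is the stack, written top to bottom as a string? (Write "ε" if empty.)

(q_0, 20012, #)
  read 2, top #: go to q_1, push X# → (q_1, 0012, X#)
  read 0, top X: go to q_1, push ε → (q_1, 012, #)
  read 0, top #: go to q_0, push B# → (q_0, 12, B#)
  read 1, top B: go to q_0, push XB → (q_0, 2, XB#)
  read 2, top X: go to q_1, push A → (q_1, ε, AB#)
All input consumed in state q_1 with stack AB#.

AB#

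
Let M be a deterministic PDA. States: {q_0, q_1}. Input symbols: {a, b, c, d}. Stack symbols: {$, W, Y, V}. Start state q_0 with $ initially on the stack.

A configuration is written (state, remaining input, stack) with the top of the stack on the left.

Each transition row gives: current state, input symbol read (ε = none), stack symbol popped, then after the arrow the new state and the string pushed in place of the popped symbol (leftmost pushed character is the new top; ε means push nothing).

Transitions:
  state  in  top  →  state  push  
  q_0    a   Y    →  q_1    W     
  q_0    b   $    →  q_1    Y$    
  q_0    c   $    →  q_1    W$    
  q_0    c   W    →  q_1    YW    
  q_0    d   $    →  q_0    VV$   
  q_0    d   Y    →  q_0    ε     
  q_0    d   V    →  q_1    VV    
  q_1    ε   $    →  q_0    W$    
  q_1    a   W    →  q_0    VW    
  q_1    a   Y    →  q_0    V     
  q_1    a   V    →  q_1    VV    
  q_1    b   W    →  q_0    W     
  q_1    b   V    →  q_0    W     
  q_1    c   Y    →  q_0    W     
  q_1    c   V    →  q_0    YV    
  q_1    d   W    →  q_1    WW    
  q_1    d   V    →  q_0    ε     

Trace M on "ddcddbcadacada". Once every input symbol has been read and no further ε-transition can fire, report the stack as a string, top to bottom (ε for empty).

(q_0, ddcddbcadacada, $)
  read d, top $: go to q_0, push VV$ → (q_0, dcddbcadacada, VV$)
  read d, top V: go to q_1, push VV → (q_1, cddbcadacada, VVV$)
  read c, top V: go to q_0, push YV → (q_0, ddbcadacada, YVVV$)
  read d, top Y: go to q_0, push ε → (q_0, dbcadacada, VVV$)
  read d, top V: go to q_1, push VV → (q_1, bcadacada, VVVV$)
  read b, top V: go to q_0, push W → (q_0, cadacada, WVVV$)
  read c, top W: go to q_1, push YW → (q_1, adacada, YWVVV$)
  read a, top Y: go to q_0, push V → (q_0, dacada, VWVVV$)
  read d, top V: go to q_1, push VV → (q_1, acada, VVWVVV$)
  read a, top V: go to q_1, push VV → (q_1, cada, VVVWVVV$)
  read c, top V: go to q_0, push YV → (q_0, ada, YVVVWVVV$)
  read a, top Y: go to q_1, push W → (q_1, da, WVVVWVVV$)
  read d, top W: go to q_1, push WW → (q_1, a, WWVVVWVVV$)
  read a, top W: go to q_0, push VW → (q_0, ε, VWWVVVWVVV$)
All input consumed in state q_0 with stack VWWVVVWVVV$.

VWWVVVWVVV$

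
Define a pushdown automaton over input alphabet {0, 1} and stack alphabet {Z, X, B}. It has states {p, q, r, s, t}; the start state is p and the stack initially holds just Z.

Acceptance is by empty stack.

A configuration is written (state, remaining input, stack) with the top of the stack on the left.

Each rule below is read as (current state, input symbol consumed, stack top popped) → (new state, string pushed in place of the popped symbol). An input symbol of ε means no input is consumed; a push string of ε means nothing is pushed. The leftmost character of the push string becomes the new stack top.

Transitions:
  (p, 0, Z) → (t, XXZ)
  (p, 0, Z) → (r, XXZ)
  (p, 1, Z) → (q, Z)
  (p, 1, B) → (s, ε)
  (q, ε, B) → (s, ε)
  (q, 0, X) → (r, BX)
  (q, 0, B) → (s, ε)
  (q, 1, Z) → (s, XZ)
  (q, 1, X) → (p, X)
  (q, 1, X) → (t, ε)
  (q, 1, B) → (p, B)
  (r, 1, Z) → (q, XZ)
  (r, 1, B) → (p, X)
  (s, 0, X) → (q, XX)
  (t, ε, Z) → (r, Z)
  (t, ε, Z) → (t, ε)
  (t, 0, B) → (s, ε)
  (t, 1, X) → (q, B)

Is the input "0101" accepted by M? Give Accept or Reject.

Reject

No computation consumes all input and empties the stack.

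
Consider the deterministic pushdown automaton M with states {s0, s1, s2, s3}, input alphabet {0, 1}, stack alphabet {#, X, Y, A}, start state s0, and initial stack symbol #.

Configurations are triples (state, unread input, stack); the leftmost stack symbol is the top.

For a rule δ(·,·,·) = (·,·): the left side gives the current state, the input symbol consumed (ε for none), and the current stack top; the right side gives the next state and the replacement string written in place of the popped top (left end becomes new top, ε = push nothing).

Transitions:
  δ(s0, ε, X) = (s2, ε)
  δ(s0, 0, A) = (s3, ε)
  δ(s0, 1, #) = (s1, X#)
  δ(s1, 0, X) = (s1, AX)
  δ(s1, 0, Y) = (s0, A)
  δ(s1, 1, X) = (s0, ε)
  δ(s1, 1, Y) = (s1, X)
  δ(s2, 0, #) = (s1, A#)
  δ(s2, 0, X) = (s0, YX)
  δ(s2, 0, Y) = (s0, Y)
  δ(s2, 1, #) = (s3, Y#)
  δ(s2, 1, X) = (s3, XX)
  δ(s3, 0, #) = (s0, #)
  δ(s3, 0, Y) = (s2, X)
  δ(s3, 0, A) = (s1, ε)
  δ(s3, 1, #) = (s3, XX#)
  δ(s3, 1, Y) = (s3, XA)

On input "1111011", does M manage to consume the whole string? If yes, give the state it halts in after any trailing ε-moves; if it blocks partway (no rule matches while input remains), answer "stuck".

stuck

(s0, 1111011, #) ⊢ (s1, 111011, X#) ⊢ (s0, 11011, #) ⊢ (s1, 1011, X#) ⊢ (s0, 011, #)
No transition for (s0, 0, top #); M blocks with input 011 remaining.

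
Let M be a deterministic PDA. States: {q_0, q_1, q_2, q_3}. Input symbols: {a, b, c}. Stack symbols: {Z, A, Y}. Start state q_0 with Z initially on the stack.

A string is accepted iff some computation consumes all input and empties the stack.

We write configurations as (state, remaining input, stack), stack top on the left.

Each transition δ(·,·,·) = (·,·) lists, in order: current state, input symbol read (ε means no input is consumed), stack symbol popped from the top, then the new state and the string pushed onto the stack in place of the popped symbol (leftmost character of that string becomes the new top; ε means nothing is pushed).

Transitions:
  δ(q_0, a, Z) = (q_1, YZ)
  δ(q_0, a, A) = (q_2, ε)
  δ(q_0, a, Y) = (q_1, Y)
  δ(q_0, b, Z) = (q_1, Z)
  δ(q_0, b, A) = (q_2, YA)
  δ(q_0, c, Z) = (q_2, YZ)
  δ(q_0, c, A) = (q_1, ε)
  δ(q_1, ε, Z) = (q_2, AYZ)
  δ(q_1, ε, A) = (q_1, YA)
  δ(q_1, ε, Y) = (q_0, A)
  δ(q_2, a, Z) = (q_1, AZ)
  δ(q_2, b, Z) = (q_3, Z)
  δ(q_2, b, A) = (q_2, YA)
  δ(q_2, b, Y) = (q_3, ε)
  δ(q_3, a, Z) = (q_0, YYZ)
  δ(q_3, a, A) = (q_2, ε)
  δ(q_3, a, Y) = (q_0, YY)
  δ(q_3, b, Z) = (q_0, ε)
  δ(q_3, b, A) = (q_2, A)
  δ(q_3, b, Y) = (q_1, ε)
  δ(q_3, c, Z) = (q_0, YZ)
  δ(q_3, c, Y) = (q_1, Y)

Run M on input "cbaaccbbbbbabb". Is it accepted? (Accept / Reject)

Accept

(q_0, cbaaccbbbbbabb, Z)
  read c, top Z: go to q_2, push YZ → (q_2, baaccbbbbbabb, YZ)
  read b, top Y: go to q_3, push ε → (q_3, aaccbbbbbabb, Z)
  read a, top Z: go to q_0, push YYZ → (q_0, accbbbbbabb, YYZ)
  read a, top Y: go to q_1, push Y → (q_1, ccbbbbbabb, YYZ)
  ε-move, top Y: go to q_0, push A → (q_0, ccbbbbbabb, AYZ)
  read c, top A: go to q_1, push ε → (q_1, cbbbbbabb, YZ)
  ε-move, top Y: go to q_0, push A → (q_0, cbbbbbabb, AZ)
  read c, top A: go to q_1, push ε → (q_1, bbbbbabb, Z)
  ε-move, top Z: go to q_2, push AYZ → (q_2, bbbbbabb, AYZ)
  read b, top A: go to q_2, push YA → (q_2, bbbbabb, YAYZ)
  read b, top Y: go to q_3, push ε → (q_3, bbbabb, AYZ)
  read b, top A: go to q_2, push A → (q_2, bbabb, AYZ)
  read b, top A: go to q_2, push YA → (q_2, babb, YAYZ)
  read b, top Y: go to q_3, push ε → (q_3, abb, AYZ)
  read a, top A: go to q_2, push ε → (q_2, bb, YZ)
  read b, top Y: go to q_3, push ε → (q_3, b, Z)
  read b, top Z: go to q_0, push ε → (q_0, ε, ε)
All input consumed and the stack is empty.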